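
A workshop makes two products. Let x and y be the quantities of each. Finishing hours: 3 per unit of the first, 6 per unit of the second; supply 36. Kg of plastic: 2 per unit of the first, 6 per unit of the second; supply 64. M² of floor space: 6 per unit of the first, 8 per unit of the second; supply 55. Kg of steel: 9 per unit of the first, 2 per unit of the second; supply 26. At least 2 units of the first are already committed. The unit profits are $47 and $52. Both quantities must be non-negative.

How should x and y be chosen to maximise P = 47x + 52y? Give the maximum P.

Feasible corners and P = 47x + 52y:
  (26/9, 0) → P = 1222/9
  (2, 0) → P = 94
  (2, 4) → P = 302

At the optimal vertex, 9x + 2y = 26 and x = 2.
Solving simultaneously gives x = 2, y = 4.

x = 2, y = 4, maximum P = 302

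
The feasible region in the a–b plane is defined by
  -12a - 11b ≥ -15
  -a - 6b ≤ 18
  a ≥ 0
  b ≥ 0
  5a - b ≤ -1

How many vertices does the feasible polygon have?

Intersecting each pair of boundary lines and keeping only the points that satisfy every inequality leaves:
  (0, 15/11)
  (4/67, 87/67)
  (0, 1)

3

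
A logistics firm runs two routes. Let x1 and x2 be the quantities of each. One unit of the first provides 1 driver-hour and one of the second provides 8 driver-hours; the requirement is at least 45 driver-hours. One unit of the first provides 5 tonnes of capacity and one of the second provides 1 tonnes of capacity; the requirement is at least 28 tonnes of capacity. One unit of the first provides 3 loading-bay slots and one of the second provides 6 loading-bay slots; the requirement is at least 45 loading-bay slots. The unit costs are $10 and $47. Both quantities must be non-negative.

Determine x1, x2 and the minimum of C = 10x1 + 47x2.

x1 = 5, x2 = 5, minimum C = 285

Corner points and C = 10x1 + 47x2:
  (0, 28) → C = 1316
  (45, 0) → C = 450
  (5, 5) → C = 285
  (41/9, 47/9) → C = 291
The feasible region is unbounded (it extends along (0, 1), (1, 0)), but C strictly increases along every unbounded feasible direction, so there is no improving ray and the minimum is attained at a vertex.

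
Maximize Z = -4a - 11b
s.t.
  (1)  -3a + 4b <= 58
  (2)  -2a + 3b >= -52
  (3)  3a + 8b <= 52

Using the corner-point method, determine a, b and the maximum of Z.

Feasible corners and Z = -4a - 11b:
  (-382, -272) → Z = 4520
  (-64/9, 55/6) → Z = -1303/18
  (572/25, -52/25) → Z = -1716/25

At the optimal vertex, -3a + 4b = 58 and -2a + 3b = -52.
Solving simultaneously gives a = -382, b = -272.

a = -382, b = -272, maximum Z = 4520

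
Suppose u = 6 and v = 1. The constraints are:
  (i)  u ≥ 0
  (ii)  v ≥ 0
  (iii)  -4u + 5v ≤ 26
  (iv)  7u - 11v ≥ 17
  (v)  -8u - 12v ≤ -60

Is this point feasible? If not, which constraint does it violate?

(i): 6 ≥ 0 ✓
(ii): 1 ≥ 0 ✓
(iii): -19 ≤ 26 ✓
(iv): 31 ≥ 17 ✓
(v): -60 ≤ -60 ✓

feasible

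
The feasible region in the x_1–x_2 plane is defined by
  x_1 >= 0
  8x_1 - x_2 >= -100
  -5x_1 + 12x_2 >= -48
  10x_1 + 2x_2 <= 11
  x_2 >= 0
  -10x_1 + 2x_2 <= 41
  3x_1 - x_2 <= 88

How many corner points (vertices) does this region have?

3

Intersecting each pair of boundary lines and keeping only the points that satisfy every inequality leaves:
  (0, 11/2)
  (0, 0)
  (11/10, 0)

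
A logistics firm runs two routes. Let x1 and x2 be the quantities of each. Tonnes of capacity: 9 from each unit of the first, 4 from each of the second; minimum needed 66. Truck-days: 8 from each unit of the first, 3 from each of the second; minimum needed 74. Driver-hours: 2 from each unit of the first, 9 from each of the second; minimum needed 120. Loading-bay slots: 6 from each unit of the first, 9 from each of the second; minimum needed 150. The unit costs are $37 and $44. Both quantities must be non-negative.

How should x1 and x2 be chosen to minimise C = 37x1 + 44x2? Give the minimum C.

Corner points and C = 37x1 + 44x2:
  (0, 74/3) → C = 3256/3
  (60, 0) → C = 2220
  (4, 14) → C = 764
  (15/2, 35/3) → C = 4745/6
The feasible region is unbounded (it extends along (0, 1), (1, 0)), but C strictly increases along every unbounded feasible direction, so there is no improving ray and the minimum is attained at a vertex.

x1 = 4, x2 = 14, minimum C = 764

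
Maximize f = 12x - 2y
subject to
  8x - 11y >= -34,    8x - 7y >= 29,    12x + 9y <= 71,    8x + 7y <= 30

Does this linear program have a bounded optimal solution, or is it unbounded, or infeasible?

unbounded

From the feasible point (59/16, 1/14), moving in the direction (9, -12) keeps every constraint satisfied while f increases without bound.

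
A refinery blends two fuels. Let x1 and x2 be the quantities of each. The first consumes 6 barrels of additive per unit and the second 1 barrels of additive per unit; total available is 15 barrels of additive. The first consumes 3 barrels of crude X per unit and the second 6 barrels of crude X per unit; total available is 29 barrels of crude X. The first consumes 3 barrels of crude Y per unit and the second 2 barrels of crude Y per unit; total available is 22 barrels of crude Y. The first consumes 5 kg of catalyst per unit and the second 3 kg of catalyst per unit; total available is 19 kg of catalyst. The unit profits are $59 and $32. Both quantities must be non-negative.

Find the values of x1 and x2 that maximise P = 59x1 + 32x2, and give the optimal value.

x1 = 2, x2 = 3, maximum P = 214

The optimum lies where 6x1 + x2 = 15 and 5x1 + 3x2 = 19.
Solving simultaneously gives x1 = 2, x2 = 3.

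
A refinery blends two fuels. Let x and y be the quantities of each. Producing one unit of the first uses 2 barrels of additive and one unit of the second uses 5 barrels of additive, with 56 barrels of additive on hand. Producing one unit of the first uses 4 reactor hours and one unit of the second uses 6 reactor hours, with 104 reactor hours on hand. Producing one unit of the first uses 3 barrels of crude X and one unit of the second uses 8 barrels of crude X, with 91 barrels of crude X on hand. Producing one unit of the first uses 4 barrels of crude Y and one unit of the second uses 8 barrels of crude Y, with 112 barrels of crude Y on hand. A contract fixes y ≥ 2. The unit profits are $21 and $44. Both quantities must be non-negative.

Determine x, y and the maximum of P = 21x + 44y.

x = 23, y = 2, maximum P = 571

Feasible corners and P = 21x + 44y:
  (0, 56/5) → P = 2464/5
  (0, 2) → P = 88
  (23, 2) → P = 571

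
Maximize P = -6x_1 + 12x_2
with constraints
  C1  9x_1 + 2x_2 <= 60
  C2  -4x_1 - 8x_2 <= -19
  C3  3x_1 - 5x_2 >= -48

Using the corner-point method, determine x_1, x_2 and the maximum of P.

x_1 = 4, x_2 = 12, maximum P = 120

The binding constraints are 9x_1 + 2x_2 = 60 and 3x_1 - 5x_2 = -48.
Solving simultaneously gives x_1 = 4, x_2 = 12.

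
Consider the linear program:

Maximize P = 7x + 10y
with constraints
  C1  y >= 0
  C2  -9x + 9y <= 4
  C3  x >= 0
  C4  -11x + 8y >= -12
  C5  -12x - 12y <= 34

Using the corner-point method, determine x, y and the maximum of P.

x = 140/27, y = 152/27, maximum P = 2500/27

Corner points and P = 7x + 10y:
  (0, 0) → P = 0
  (12/11, 0) → P = 84/11
  (0, 4/9) → P = 40/9
  (140/27, 152/27) → P = 2500/27

The binding constraints are -9x + 9y = 4 and -11x + 8y = -12.
Solving simultaneously gives x = 140/27, y = 152/27.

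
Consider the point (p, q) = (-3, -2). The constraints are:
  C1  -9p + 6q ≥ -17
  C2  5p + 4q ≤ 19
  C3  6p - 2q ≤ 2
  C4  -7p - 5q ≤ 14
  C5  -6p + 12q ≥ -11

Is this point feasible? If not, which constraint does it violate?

not feasible — violates C4

Constraint C4: -7p - 5q = 31, which is not ≤ 14. All other constraints are satisfied.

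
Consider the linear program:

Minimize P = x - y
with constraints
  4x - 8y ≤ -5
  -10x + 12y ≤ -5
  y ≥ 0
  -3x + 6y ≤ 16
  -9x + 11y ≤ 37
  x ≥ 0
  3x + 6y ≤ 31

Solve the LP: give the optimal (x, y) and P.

x = 25/8, y = 35/16, minimum P = 15/16

Feasible corners and P = x - y:
  (25/8, 35/16) → P = 15/16
  (109/24, 139/48) → P = 79/48
  (67/16, 295/96) → P = 107/96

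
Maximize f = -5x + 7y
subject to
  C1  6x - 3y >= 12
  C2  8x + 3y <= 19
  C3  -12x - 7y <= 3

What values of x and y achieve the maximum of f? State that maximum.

x = 31/14, y = 3/7, maximum f = -113/14

Corner points and f = -5x + 7y:
  (31/14, 3/7) → f = -113/14
  (25/26, -27/13) → f = -503/26
  (71/10, -63/5) → f = -1237/10

At the optimal vertex, 6x - 3y = 12 and 8x + 3y = 19.
Solving simultaneously gives x = 31/14, y = 3/7.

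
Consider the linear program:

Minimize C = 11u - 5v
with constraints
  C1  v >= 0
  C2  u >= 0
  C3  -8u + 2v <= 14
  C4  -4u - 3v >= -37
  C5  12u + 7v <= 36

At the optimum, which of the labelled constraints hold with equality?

Corner points and C = 11u - 5v:
  (0, 0) → C = 0
  (3, 0) → C = 33
  (0, 36/7) → C = -180/7

The minimum is at (0, 36/7). Substituting into each constraint, equality holds for C2 and C5; the remaining constraints have slack.

C2 and C5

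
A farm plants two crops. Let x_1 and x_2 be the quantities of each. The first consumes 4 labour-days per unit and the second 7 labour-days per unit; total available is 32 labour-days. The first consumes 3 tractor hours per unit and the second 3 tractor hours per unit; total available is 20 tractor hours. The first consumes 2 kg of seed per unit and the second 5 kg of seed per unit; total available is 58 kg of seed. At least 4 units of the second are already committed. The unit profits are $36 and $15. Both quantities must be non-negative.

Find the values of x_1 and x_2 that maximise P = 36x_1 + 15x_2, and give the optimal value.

x_1 = 1, x_2 = 4, maximum P = 96

Feasible corners and P = 36x_1 + 15x_2:
  (0, 32/7) → P = 480/7
  (0, 4) → P = 60
  (1, 4) → P = 96

At the optimal vertex, 4x_1 + 7x_2 = 32 and x_2 = 4.
Solving simultaneously gives x_1 = 1, x_2 = 4.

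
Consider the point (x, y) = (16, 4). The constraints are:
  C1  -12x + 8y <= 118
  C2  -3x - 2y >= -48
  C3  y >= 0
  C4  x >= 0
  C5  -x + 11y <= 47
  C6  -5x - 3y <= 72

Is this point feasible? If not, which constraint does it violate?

not feasible — violates C2

Constraint C2: -3x - 2y = -56, which is not ≥ -48. All other constraints are satisfied.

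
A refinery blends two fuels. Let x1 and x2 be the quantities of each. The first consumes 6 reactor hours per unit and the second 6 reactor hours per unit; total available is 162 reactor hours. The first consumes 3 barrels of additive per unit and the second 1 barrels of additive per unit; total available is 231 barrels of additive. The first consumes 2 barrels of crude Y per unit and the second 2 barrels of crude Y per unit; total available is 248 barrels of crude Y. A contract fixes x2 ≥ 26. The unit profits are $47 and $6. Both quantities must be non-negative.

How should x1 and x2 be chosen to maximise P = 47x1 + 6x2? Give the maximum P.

Extreme points and P = 47x1 + 6x2:
  (0, 27) → P = 162
  (0, 26) → P = 156
  (1, 26) → P = 203

The binding constraints are 6x1 + 6x2 = 162 and x2 = 26.
Solving simultaneously gives x1 = 1, x2 = 26.

x1 = 1, x2 = 26, maximum P = 203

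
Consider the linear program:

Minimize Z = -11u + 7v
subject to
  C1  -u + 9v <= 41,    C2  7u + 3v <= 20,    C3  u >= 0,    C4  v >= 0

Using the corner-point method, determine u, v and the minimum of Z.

Corner points and Z = -11u + 7v:
  (19/22, 307/66) → Z = 761/33
  (0, 41/9) → Z = 287/9
  (20/7, 0) → Z = -220/7
  (0, 0) → Z = 0

The binding constraints are 7u + 3v = 20 and v = 0.
Solving simultaneously gives u = 20/7, v = 0.

u = 20/7, v = 0, minimum Z = -220/7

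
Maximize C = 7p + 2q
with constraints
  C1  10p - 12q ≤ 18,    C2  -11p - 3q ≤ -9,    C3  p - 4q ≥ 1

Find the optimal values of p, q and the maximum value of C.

p = 15/7, q = 2/7, maximum C = 109/7

Vertices and C = 7p + 2q:
  (1, -2/3) → C = 17/3
  (15/7, 2/7) → C = 109/7
  (39/47, -2/47) → C = 269/47

The optimum lies where 10p - 12q = 18 and p - 4q = 1.
Solving simultaneously gives p = 15/7, q = 2/7.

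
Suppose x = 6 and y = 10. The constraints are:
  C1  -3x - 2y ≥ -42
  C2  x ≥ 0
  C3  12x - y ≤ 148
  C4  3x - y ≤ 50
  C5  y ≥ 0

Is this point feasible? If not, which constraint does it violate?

feasible

C1: -38 ≥ -42 ✓
C2: 6 ≥ 0 ✓
C3: 62 ≤ 148 ✓
C4: 8 ≤ 50 ✓
C5: 10 ≥ 0 ✓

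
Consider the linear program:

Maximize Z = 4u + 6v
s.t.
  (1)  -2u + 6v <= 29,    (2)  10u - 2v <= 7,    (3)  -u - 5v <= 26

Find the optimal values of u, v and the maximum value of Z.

Vertices and Z = 4u + 6v:
  (25/14, 38/7) → Z = 278/7
  (-301/16, -23/16) → Z = -671/8
  (-17/52, -267/52) → Z = -835/26

u = 25/14, v = 38/7, maximum Z = 278/7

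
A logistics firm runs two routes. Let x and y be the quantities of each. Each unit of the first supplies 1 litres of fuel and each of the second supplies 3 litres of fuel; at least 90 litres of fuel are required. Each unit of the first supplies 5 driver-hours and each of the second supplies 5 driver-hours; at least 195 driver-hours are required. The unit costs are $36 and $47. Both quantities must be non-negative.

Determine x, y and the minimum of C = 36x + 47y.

Feasible corners and C = 36x + 47y:
  (0, 39) → C = 1833
  (90, 0) → C = 3240
  (27/2, 51/2) → C = 3369/2
The feasible region is unbounded (it extends along (0, 1), (1, 0)), but C strictly increases along every unbounded feasible direction, so there is no improving ray and the minimum is attained at a vertex.

x = 27/2, y = 51/2, minimum C = 3369/2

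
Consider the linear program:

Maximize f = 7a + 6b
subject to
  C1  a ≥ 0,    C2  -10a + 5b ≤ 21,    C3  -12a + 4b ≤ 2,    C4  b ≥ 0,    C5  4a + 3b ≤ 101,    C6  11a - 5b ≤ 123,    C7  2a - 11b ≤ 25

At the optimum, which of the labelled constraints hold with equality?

Feasible corners and f = 7a + 6b:
  (0, 1/2) → f = 3
  (0, 0) → f = 0
  (37/10, 58/5) → f = 191/2
  (221/25, 547/25) → f = 4829/25
  (123/11, 0) → f = 861/11
  (874/53, 619/53) → f = 9832/53

The maximum is at (221/25, 547/25). Substituting into each constraint, equality holds for C2 and C5; the remaining constraints have slack.

C2 and C5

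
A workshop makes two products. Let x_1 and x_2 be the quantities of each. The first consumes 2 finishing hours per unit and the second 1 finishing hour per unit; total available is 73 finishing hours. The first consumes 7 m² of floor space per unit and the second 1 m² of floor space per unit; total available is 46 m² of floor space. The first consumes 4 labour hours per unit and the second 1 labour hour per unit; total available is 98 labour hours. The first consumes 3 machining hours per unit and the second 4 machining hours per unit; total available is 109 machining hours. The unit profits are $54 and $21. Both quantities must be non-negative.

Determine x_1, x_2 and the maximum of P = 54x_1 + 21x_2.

x_1 = 3, x_2 = 25, maximum P = 687

Vertices and P = 54x_1 + 21x_2:
  (0, 0) → P = 0
  (0, 109/4) → P = 2289/4
  (46/7, 0) → P = 2484/7
  (3, 25) → P = 687

The binding constraints are 7x_1 + x_2 = 46 and 3x_1 + 4x_2 = 109.
Solving simultaneously gives x_1 = 3, x_2 = 25.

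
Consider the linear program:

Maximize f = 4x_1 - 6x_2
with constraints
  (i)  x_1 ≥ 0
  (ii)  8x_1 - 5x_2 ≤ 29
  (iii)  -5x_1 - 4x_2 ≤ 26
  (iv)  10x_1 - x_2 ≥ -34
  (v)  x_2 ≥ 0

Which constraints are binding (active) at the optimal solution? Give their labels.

(ii) and (v)

Feasible corners and f = 4x_1 - 6x_2:
  (0, 34) → f = -204
  (0, 0) → f = 0
  (29/8, 0) → f = 29/2
The feasible region is unbounded (it extends along (5, 8), (1, 10)), but f strictly decreases along every unbounded feasible direction, so there is no improving ray and the maximum is attained at a vertex.

The maximum is at (29/8, 0). Substituting into each constraint, equality holds for (ii) and (v); the remaining constraints have slack.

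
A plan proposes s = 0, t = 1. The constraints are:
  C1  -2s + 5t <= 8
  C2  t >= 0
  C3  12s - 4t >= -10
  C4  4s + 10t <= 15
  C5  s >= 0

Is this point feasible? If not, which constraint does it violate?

feasible

C1: 5 ≤ 8 ✓
C2: 1 ≥ 0 ✓
C3: -4 ≥ -10 ✓
C4: 10 ≤ 15 ✓
C5: 0 ≥ 0 ✓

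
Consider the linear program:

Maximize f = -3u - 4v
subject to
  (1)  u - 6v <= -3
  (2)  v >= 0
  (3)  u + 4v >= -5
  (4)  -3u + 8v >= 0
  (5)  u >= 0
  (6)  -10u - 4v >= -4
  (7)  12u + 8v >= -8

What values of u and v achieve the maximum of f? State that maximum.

The optimum lies where u - 6v = -3 and u = 0.
Solving simultaneously gives u = 0, v = 1/2.

u = 0, v = 1/2, maximum f = -2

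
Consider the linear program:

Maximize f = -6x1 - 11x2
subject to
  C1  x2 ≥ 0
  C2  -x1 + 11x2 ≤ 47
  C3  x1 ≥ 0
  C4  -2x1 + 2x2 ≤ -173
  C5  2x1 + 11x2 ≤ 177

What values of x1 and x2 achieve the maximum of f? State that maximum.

Vertices and f = -6x1 - 11x2:
  (173/2, 0) → f = -519
  (177/2, 0) → f = -531
  (2257/26, 4/13) → f = -6815/13

x1 = 173/2, x2 = 0, maximum f = -519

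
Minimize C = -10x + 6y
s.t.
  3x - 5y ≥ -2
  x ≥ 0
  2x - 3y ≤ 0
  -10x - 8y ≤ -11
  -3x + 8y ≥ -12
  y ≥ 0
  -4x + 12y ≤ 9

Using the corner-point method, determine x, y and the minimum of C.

x = 9/4, y = 3/2, minimum C = -27/2

Feasible corners and C = -10x + 6y:
  (39/74, 53/74) → C = -36/37
  (21/16, 19/16) → C = -6
  (33/46, 11/23) → C = -99/23
  (9/4, 3/2) → C = -27/2

The binding constraints are 2x - 3y = 0 and -4x + 12y = 9.
Solving simultaneously gives x = 9/4, y = 3/2.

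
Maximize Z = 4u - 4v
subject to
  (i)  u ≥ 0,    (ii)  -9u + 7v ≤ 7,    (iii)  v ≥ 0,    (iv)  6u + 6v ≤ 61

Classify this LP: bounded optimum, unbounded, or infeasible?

bounded optimum

Feasible corners and Z = 4u - 4v:
  (0, 1) → Z = -4
  (0, 0) → Z = 0
  (385/96, 197/32) → Z = -103/12
  (61/6, 0) → Z = 122/3
The feasible region has finitely many vertices and no improving ray; the maximum is 122/3 at (61/6, 0).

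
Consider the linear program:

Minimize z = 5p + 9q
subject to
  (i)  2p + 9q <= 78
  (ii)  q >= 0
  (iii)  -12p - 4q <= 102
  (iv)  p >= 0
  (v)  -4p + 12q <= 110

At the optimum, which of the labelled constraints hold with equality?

Corner points and z = 5p + 9q:
  (39, 0) → z = 195
  (0, 26/3) → z = 78
  (0, 0) → z = 0

The minimum is at (0, 0). Substituting into each constraint, equality holds for (ii) and (iv); the remaining constraints have slack.

(ii) and (iv)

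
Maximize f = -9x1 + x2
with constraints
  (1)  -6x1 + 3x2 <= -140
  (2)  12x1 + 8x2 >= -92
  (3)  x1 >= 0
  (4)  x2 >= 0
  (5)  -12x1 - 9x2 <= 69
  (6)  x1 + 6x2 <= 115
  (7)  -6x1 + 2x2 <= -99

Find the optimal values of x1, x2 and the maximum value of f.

x1 = 70/3, x2 = 0, maximum f = -210

Extreme points and f = -9x1 + x2:
  (70/3, 0) → f = -210
  (395/13, 550/39) → f = -10115/39
  (115, 0) → f = -1035

The binding constraints are -6x1 + 3x2 = -140 and x2 = 0.
Solving simultaneously gives x1 = 70/3, x2 = 0.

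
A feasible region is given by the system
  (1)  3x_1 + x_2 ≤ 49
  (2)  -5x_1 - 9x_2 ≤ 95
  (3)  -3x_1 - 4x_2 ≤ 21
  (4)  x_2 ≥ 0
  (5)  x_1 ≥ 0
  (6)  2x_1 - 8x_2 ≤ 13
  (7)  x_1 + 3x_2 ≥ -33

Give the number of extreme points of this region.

Of the 21 pairwise boundary intersections, those satisfying every inequality are:
  (0, 49)
  (405/26, 59/26)
  (0, 0)
  (13/2, 0)

4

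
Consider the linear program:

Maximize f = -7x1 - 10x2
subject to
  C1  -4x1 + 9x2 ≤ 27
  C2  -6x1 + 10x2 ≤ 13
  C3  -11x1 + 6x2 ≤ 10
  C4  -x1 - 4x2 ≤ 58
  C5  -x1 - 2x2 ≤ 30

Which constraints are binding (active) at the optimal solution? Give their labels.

C3 and C5

Corner points and f = -7x1 - 10x2:
  (153/14, 55/7) → f = -2171/14
  (-11/37, 83/74) → f = -338/37
  (-50/7, -80/7) → f = 1150/7
  (-2, -14) → f = 154
The feasible region is unbounded (it extends along (4, -1), (9, 4)), but f strictly decreases along every unbounded feasible direction, so there is no improving ray and the maximum is attained at a vertex.

The maximum is at (-50/7, -80/7). Substituting into each constraint, equality holds for C3 and C5; the remaining constraints have slack.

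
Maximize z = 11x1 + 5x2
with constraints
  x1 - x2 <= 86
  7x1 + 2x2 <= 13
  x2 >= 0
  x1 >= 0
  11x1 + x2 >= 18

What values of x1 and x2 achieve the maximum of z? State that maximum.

x1 = 23/15, x2 = 17/15, maximum z = 338/15

Extreme points and z = 11x1 + 5x2:
  (13/7, 0) → z = 143/7
  (23/15, 17/15) → z = 338/15
  (18/11, 0) → z = 18

The binding constraints are 7x1 + 2x2 = 13 and 11x1 + x2 = 18.
Solving simultaneously gives x1 = 23/15, x2 = 17/15.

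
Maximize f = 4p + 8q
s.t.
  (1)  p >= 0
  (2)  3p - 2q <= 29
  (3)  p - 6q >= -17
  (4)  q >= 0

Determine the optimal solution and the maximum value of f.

p = 13, q = 5, maximum f = 92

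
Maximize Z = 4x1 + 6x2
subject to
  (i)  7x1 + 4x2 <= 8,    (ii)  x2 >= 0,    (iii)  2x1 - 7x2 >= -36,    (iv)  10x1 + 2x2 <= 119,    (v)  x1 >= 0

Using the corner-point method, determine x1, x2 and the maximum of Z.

x1 = 0, x2 = 2, maximum Z = 12

Feasible corners and Z = 4x1 + 6x2:
  (8/7, 0) → Z = 32/7
  (0, 2) → Z = 12
  (0, 0) → Z = 0

At the optimal vertex, 7x1 + 4x2 = 8 and x1 = 0.
Solving simultaneously gives x1 = 0, x2 = 2.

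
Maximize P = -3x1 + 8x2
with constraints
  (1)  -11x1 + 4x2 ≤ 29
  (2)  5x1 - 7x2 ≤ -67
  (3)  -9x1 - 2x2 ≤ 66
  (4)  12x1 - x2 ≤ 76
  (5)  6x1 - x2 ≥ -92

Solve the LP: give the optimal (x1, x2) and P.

x1 = 9, x2 = 32, maximum P = 229

Feasible corners and P = -3x1 + 8x2:
  (65/57, 592/57) → P = 239/3
  (9, 32) → P = 229
  (599/79, 1184/79) → P = 7675/79

The binding constraints are -11x1 + 4x2 = 29 and 12x1 - x2 = 76.
Solving simultaneously gives x1 = 9, x2 = 32.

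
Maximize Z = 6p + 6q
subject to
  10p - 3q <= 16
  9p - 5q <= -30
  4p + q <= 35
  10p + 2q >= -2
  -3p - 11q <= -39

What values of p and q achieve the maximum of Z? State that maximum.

p = -36, q = 179, maximum Z = 858

Corner points and Z = 6p + 6q:
  (5, 15) → Z = 120
  (-35/34, 141/34) → Z = 318/17
  (-36, 179) → Z = 858

The binding constraints are 4p + q = 35 and 10p + 2q = -2.
Solving simultaneously gives p = -36, q = 179.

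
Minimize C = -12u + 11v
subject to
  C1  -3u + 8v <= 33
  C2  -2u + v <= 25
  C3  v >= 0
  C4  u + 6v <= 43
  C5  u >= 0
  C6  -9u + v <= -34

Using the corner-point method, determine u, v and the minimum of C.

u = 43, v = 0, minimum C = -516

Vertices and C = -12u + 11v:
  (73/13, 81/13) → C = 15/13
  (305/69, 133/23) → C = 243/23
  (43, 0) → C = -516
  (34/9, 0) → C = -136/3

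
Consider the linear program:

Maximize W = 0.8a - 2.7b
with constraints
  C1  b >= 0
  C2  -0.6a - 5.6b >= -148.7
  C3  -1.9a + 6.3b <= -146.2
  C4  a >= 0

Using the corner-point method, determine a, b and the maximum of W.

a = 1487/6, b = 0, maximum W = 2974/15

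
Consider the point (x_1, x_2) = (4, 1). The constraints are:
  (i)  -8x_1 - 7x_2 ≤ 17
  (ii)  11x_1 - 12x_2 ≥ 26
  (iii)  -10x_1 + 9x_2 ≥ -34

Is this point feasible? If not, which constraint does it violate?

(i): -39 ≤ 17 ✓
(ii): 32 ≥ 26 ✓
(iii): -31 ≥ -34 ✓

feasible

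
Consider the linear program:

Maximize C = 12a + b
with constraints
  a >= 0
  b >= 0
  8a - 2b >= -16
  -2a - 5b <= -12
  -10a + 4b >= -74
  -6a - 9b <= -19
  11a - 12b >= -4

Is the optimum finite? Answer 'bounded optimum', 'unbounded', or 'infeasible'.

Extreme points and C = 12a + b:
  (6, 0) → C = 72
  (37/5, 0) → C = 444/5
  (124/79, 140/79) → C = 1628/79
  (226/19, 427/38) → C = 5851/38
The feasible region has finitely many vertices and no improving ray; the maximum is 5851/38 at (226/19, 427/38).

bounded optimum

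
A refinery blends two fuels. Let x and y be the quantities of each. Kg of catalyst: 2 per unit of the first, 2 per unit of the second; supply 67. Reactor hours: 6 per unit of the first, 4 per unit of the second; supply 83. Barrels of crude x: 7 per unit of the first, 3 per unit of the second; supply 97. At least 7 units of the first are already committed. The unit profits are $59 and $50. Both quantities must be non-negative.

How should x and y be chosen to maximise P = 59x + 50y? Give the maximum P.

x = 7, y = 41/4, maximum P = 1851/2

Extreme points and P = 59x + 50y:
  (83/6, 0) → P = 4897/6
  (7, 0) → P = 413
  (7, 41/4) → P = 1851/2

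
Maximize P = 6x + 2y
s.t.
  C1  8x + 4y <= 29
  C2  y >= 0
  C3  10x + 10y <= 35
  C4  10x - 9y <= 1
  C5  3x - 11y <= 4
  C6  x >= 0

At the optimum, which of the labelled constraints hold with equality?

Extreme points and P = 6x + 2y:
  (1/10, 0) → P = 3/5
  (0, 0) → P = 0
  (65/38, 34/19) → P = 263/19
  (0, 7/2) → P = 7

The maximum is at (65/38, 34/19). Substituting into each constraint, equality holds for C3 and C4; the remaining constraints have slack.

C3 and C4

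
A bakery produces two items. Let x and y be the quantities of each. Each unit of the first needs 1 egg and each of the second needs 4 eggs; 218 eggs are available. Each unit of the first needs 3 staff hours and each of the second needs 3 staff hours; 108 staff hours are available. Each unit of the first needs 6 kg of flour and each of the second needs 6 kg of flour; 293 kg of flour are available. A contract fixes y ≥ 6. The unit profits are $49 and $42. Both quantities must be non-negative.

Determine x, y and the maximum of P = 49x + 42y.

x = 30, y = 6, maximum P = 1722

Corner points and P = 49x + 42y:
  (0, 36) → P = 1512
  (0, 6) → P = 252
  (30, 6) → P = 1722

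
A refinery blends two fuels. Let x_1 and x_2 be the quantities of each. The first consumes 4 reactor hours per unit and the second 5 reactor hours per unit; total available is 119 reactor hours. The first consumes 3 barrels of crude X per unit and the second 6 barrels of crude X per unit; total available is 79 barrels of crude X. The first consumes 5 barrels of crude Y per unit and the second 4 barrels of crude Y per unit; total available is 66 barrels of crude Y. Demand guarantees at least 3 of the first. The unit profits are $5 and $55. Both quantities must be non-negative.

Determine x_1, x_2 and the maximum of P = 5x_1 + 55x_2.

x_1 = 3, x_2 = 35/3, maximum P = 1970/3

Vertices and P = 5x_1 + 55x_2:
  (66/5, 0) → P = 66
  (3, 0) → P = 15
  (40/9, 197/18) → P = 3745/6
  (3, 35/3) → P = 1970/3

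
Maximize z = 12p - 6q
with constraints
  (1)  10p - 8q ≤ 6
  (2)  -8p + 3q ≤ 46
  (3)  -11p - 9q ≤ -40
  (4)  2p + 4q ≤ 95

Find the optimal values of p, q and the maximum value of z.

p = 14, q = 67/4, maximum z = 135/2

Extreme points and z = 12p - 6q:
  (187/89, 167/89) → z = 1242/89
  (14, 67/4) → z = 135/2
  (-14/5, 118/15) → z = -404/5
  (101/38, 426/19) → z = -1950/19

The optimum lies where 10p - 8q = 6 and 2p + 4q = 95.
Solving simultaneously gives p = 14, q = 67/4.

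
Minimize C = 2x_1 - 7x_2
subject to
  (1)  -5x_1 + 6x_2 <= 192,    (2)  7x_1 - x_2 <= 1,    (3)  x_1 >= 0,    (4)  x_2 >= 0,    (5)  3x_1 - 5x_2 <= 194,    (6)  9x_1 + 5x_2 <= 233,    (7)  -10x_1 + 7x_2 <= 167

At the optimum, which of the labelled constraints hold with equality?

(2) and (7)

Corner points and C = 2x_1 - 7x_2:
  (1/7, 0) → C = 2/7
  (58/13, 393/13) → C = -2635/13
  (0, 0) → C = 0
  (0, 167/7) → C = -167

The minimum is at (58/13, 393/13). Substituting into each constraint, equality holds for (2) and (7); the remaining constraints have slack.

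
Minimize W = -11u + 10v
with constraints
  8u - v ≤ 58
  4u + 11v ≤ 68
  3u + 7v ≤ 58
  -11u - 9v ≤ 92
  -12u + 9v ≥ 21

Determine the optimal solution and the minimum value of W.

u = -113/23, v = -97/23, minimum W = 273/23

Vertices and W = -11u + 10v:
  (-1624/85, 1116/85) → W = 29024/85
  (127/56, 75/14) → W = 229/8
  (-113/23, -97/23) → W = 273/23

The binding constraints are -11u - 9v = 92 and -12u + 9v = 21.
Solving simultaneously gives u = -113/23, v = -97/23.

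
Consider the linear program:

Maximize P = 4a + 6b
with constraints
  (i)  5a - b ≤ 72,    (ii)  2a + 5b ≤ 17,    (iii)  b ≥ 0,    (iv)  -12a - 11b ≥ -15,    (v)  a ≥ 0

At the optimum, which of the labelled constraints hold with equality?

(iv) and (v)

Feasible corners and P = 4a + 6b:
  (5/4, 0) → P = 5
  (0, 0) → P = 0
  (0, 15/11) → P = 90/11

The maximum is at (0, 15/11). Substituting into each constraint, equality holds for (iv) and (v); the remaining constraints have slack.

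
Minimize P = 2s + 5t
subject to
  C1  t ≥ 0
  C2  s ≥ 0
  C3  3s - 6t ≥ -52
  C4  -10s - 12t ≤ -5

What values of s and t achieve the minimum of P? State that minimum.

Feasible corners and P = 2s + 5t:
  (1/2, 0) → P = 1
  (0, 26/3) → P = 130/3
  (0, 5/12) → P = 25/12
The feasible region is unbounded (it extends along (1, 0), (2, 1)), but P strictly increases along every unbounded feasible direction, so there is no improving ray and the minimum is attained at a vertex.

The binding constraints are t = 0 and -10s - 12t = -5.
Solving simultaneously gives s = 1/2, t = 0.

s = 1/2, t = 0, minimum P = 1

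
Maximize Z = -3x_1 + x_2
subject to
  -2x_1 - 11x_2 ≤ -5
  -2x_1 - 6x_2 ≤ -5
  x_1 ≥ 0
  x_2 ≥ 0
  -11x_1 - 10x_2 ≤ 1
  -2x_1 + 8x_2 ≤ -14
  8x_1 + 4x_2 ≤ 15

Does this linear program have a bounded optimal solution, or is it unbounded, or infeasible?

infeasible

The boundaries -2x_1 - 6x_2 = -5 and x_1 = 0 meet at (0, 5/6), but that point violates -2x_1 + 8x_2 ≤ -14. Every candidate vertex is excluded by some other constraint, so the feasible region is empty.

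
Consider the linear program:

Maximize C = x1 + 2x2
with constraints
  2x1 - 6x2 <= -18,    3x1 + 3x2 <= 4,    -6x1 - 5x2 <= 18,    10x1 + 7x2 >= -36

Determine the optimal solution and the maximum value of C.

Extreme points and C = x1 + 2x2:
  (-5/4, 31/12) → C = 47/12
  (-99/23, 36/23) → C = -27/23
  (-136/9, 148/9) → C = 160/9
  (-27/4, 9/2) → C = 9/4

At the optimal vertex, 3x1 + 3x2 = 4 and 10x1 + 7x2 = -36.
Solving simultaneously gives x1 = -136/9, x2 = 148/9.

x1 = -136/9, x2 = 148/9, maximum C = 160/9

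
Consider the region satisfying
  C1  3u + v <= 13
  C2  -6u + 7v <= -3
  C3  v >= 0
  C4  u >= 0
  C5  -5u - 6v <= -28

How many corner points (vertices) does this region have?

3

Of the 10 pairwise boundary intersections, those satisfying every inequality are:
  (94/27, 23/9)
  (50/13, 19/13)
  (214/71, 153/71)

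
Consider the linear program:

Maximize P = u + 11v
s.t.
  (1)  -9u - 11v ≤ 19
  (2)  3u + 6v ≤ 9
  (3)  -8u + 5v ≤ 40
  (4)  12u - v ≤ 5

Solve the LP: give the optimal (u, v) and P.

Vertices and P = u + 11v:
  (-535/133, 208/133) → P = 1753/133
  (12/47, -91/47) → P = -989/47
  (-65/21, 64/21) → P = 213/7
  (13/25, 31/25) → P = 354/25

u = -65/21, v = 64/21, maximum P = 213/7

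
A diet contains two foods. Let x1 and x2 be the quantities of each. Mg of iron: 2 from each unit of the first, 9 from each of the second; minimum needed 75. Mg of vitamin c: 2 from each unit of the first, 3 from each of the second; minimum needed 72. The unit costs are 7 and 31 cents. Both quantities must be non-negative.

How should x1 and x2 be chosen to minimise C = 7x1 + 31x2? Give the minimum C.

x1 = 141/4, x2 = 1/2, minimum C = 1049/4

Corner points and C = 7x1 + 31x2:
  (0, 24) → C = 744
  (75/2, 0) → C = 525/2
  (141/4, 1/2) → C = 1049/4
The feasible region is unbounded (it extends along (0, 1), (1, 0)), but C strictly increases along every unbounded feasible direction, so there is no improving ray and the minimum is attained at a vertex.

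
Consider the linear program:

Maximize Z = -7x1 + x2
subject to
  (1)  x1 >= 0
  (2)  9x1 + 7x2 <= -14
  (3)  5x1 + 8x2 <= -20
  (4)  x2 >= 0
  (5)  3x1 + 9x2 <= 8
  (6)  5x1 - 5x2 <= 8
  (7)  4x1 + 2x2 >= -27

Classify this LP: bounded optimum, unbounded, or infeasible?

The boundaries 5x1 + 8x2 = -20 and x2 = 0 meet at (-4, 0), but that point violates x1 ≥ 0. Every candidate vertex is excluded by some other constraint, so the feasible region is empty.

infeasible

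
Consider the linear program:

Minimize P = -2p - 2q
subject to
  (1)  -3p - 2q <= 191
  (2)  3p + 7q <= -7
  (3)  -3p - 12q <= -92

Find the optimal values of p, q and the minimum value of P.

p = -728/15, q = 99/5, minimum P = 862/15

Corner points and P = -2p - 2q:
  (-441/5, 184/5) → P = 514/5
  (-1238/15, 283/10) → P = 1627/15
  (-728/15, 99/5) → P = 862/15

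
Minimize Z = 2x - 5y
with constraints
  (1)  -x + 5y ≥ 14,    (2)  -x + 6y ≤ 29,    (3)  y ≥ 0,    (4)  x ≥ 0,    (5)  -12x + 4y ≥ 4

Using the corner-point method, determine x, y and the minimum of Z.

x = 0, y = 29/6, minimum Z = -145/6

Corner points and Z = 2x - 5y:
  (0, 14/5) → Z = -14
  (9/14, 41/14) → Z = -187/14
  (0, 29/6) → Z = -145/6
  (23/17, 86/17) → Z = -384/17

The binding constraints are -x + 6y = 29 and x = 0.
Solving simultaneously gives x = 0, y = 29/6.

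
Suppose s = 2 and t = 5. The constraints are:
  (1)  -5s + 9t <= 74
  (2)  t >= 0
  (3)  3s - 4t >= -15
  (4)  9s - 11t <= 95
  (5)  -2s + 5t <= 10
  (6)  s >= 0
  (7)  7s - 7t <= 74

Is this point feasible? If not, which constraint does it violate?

not feasible — violates (5)

Constraint (5): -2s + 5t = 21, which is not ≤ 10. All other constraints are satisfied.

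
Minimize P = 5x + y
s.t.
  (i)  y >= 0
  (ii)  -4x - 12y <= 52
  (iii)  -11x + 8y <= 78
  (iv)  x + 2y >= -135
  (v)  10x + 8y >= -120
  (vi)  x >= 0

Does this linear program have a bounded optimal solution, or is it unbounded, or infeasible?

bounded optimum

Feasible corners and P = 5x + y:
  (0, 0) → P = 0
  (0, 39/4) → P = 39/4
The feasible region has finitely many vertices and no improving ray; the minimum is 0 at (0, 0).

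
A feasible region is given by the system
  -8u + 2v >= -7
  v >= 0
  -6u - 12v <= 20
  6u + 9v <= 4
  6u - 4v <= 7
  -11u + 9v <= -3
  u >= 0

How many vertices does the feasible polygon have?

3

Intersecting each pair of boundary lines and keeping only the points that satisfy every inequality leaves:
  (2/3, 0)
  (3/11, 0)
  (7/17, 26/153)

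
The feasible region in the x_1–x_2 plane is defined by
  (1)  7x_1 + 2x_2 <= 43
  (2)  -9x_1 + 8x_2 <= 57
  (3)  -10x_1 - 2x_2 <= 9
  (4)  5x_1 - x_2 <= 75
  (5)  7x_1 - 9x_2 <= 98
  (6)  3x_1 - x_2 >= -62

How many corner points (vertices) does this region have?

4

The feasible vertices (each the meet of two boundaries and inside every other half-plane) are:
  (115/37, 393/37)
  (53/7, -5)
  (-93/49, 489/98)
  (115/104, -1043/104)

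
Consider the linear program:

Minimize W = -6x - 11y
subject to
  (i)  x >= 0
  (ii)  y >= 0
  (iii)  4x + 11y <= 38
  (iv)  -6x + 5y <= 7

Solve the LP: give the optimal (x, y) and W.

x = 19/2, y = 0, minimum W = -57

Feasible corners and W = -6x - 11y:
  (0, 0) → W = 0
  (0, 7/5) → W = -77/5
  (19/2, 0) → W = -57
  (113/86, 128/43) → W = -1747/43

At the optimal vertex, y = 0 and 4x + 11y = 38.
Solving simultaneously gives x = 19/2, y = 0.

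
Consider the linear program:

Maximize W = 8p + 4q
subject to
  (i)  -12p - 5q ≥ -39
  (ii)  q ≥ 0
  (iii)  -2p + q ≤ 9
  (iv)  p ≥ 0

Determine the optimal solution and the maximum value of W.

Feasible corners and W = 8p + 4q:
  (13/4, 0) → W = 26
  (0, 39/5) → W = 156/5
  (0, 0) → W = 0

p = 0, q = 39/5, maximum W = 156/5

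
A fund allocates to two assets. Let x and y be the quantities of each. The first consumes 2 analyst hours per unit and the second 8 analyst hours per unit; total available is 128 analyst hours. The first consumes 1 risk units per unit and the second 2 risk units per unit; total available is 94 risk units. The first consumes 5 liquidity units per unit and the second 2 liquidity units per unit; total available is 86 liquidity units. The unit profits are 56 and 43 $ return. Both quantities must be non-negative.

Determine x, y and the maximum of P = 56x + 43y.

x = 12, y = 13, maximum P = 1231

Vertices and P = 56x + 43y:
  (0, 0) → P = 0
  (0, 16) → P = 688
  (86/5, 0) → P = 4816/5
  (12, 13) → P = 1231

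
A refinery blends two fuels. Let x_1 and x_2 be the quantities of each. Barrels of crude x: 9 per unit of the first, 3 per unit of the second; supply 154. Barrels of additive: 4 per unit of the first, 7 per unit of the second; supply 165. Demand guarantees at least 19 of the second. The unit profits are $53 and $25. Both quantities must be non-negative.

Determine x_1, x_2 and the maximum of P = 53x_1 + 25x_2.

x_1 = 8, x_2 = 19, maximum P = 899

Vertices and P = 53x_1 + 25x_2:
  (0, 165/7) → P = 4125/7
  (0, 19) → P = 475
  (8, 19) → P = 899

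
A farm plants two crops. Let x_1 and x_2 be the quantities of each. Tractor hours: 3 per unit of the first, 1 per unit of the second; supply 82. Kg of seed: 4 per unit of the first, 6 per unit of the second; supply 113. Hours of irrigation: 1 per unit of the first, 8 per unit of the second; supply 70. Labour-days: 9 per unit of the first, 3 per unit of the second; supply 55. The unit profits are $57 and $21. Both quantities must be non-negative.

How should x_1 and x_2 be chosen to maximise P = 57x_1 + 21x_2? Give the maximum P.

x_1 = 10/3, x_2 = 25/3, maximum P = 365

Feasible corners and P = 57x_1 + 21x_2:
  (0, 0) → P = 0
  (0, 35/4) → P = 735/4
  (55/9, 0) → P = 1045/3
  (10/3, 25/3) → P = 365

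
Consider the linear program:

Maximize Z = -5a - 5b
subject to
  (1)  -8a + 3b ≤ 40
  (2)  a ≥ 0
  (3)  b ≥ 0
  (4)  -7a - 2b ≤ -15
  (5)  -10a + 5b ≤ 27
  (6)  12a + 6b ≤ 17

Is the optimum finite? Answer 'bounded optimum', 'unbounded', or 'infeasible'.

infeasible

The boundaries a = 0 and b = 0 meet at (0, 0), but that point violates -7a - 2b ≤ -15. Every candidate vertex is excluded by some other constraint, so the feasible region is empty.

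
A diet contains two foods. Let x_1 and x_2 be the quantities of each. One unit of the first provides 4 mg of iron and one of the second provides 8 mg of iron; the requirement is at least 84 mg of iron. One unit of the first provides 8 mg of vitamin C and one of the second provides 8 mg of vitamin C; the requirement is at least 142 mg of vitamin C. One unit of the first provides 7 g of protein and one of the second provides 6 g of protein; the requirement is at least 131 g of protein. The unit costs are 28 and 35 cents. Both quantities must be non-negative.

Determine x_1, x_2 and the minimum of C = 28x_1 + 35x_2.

x_1 = 17, x_2 = 2, minimum C = 546

Feasible corners and C = 28x_1 + 35x_2:
  (0, 131/6) → C = 4585/6
  (21, 0) → C = 588
  (17, 2) → C = 546
The feasible region is unbounded (it extends along (0, 1), (1, 0)), but C strictly increases along every unbounded feasible direction, so there is no improving ray and the minimum is attained at a vertex.

The binding constraints are 4x_1 + 8x_2 = 84 and 7x_1 + 6x_2 = 131.
Solving simultaneously gives x_1 = 17, x_2 = 2.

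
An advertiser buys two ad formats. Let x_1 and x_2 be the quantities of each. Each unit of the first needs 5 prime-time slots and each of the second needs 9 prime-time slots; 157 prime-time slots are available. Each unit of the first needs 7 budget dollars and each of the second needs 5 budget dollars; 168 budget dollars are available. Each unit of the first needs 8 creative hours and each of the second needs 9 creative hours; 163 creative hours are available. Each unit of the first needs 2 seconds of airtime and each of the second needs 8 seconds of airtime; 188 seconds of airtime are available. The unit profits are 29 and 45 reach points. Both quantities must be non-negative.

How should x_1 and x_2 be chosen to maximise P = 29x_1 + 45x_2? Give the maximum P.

Vertices and P = 29x_1 + 45x_2:
  (0, 0) → P = 0
  (0, 157/9) → P = 785
  (163/8, 0) → P = 4727/8
  (2, 49/3) → P = 793

The binding constraints are 5x_1 + 9x_2 = 157 and 8x_1 + 9x_2 = 163.
Solving simultaneously gives x_1 = 2, x_2 = 49/3.

x_1 = 2, x_2 = 49/3, maximum P = 793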